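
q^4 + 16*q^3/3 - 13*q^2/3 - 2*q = q*(q - 1)*(q + 1/3)*(q + 6)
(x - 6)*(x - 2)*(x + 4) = x^3 - 4*x^2 - 20*x + 48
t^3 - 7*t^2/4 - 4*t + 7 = (t - 2)*(t - 7/4)*(t + 2)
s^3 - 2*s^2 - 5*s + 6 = (s - 3)*(s - 1)*(s + 2)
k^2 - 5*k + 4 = (k - 4)*(k - 1)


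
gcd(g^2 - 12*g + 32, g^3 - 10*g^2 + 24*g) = g - 4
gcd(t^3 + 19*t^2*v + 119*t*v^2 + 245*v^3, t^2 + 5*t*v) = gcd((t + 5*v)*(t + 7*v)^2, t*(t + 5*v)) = t + 5*v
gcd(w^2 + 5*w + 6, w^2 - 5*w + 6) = 1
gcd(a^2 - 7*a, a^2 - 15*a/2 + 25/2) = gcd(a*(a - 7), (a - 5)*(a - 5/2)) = 1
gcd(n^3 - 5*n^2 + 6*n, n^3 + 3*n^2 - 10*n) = n^2 - 2*n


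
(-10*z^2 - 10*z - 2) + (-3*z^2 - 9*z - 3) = -13*z^2 - 19*z - 5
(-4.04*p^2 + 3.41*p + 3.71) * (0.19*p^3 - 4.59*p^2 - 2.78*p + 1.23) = -0.7676*p^5 + 19.1915*p^4 - 3.7158*p^3 - 31.4779*p^2 - 6.1195*p + 4.5633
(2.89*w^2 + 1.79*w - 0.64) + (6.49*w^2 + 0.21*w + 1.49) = 9.38*w^2 + 2.0*w + 0.85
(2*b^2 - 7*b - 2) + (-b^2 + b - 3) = b^2 - 6*b - 5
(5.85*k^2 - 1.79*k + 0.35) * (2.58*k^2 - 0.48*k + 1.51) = 15.093*k^4 - 7.4262*k^3 + 10.5957*k^2 - 2.8709*k + 0.5285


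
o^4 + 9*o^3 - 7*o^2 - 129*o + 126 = (o - 3)*(o - 1)*(o + 6)*(o + 7)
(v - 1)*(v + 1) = v^2 - 1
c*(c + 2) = c^2 + 2*c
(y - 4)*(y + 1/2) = y^2 - 7*y/2 - 2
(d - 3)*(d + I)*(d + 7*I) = d^3 - 3*d^2 + 8*I*d^2 - 7*d - 24*I*d + 21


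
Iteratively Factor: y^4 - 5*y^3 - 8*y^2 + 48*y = (y + 3)*(y^3 - 8*y^2 + 16*y) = (y - 4)*(y + 3)*(y^2 - 4*y) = (y - 4)^2*(y + 3)*(y)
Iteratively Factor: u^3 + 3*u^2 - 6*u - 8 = (u + 1)*(u^2 + 2*u - 8) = (u - 2)*(u + 1)*(u + 4)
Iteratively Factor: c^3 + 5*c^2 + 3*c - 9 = (c - 1)*(c^2 + 6*c + 9) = (c - 1)*(c + 3)*(c + 3)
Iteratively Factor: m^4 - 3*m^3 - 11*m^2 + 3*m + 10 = (m + 1)*(m^3 - 4*m^2 - 7*m + 10) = (m - 1)*(m + 1)*(m^2 - 3*m - 10) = (m - 1)*(m + 1)*(m + 2)*(m - 5)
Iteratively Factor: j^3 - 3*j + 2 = (j + 2)*(j^2 - 2*j + 1) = (j - 1)*(j + 2)*(j - 1)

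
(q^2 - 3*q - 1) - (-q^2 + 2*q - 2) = 2*q^2 - 5*q + 1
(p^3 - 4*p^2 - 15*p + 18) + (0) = p^3 - 4*p^2 - 15*p + 18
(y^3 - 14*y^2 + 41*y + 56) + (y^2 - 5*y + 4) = y^3 - 13*y^2 + 36*y + 60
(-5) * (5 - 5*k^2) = 25*k^2 - 25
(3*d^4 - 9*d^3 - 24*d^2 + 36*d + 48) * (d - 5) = 3*d^5 - 24*d^4 + 21*d^3 + 156*d^2 - 132*d - 240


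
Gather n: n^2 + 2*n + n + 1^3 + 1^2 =n^2 + 3*n + 2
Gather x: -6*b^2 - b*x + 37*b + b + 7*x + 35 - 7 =-6*b^2 + 38*b + x*(7 - b) + 28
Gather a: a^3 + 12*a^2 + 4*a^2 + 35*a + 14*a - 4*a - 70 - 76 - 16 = a^3 + 16*a^2 + 45*a - 162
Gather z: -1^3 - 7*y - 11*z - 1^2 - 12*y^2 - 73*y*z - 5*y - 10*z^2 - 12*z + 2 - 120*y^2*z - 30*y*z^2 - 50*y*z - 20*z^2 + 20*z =-12*y^2 - 12*y + z^2*(-30*y - 30) + z*(-120*y^2 - 123*y - 3)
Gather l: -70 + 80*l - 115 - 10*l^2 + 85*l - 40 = -10*l^2 + 165*l - 225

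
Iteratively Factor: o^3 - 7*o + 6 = (o - 2)*(o^2 + 2*o - 3) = (o - 2)*(o - 1)*(o + 3)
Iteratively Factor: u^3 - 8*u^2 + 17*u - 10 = (u - 1)*(u^2 - 7*u + 10) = (u - 5)*(u - 1)*(u - 2)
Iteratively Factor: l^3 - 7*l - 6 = (l + 2)*(l^2 - 2*l - 3) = (l + 1)*(l + 2)*(l - 3)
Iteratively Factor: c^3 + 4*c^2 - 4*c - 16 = (c + 4)*(c^2 - 4) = (c + 2)*(c + 4)*(c - 2)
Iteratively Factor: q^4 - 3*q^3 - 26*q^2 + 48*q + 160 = (q - 5)*(q^3 + 2*q^2 - 16*q - 32) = (q - 5)*(q - 4)*(q^2 + 6*q + 8) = (q - 5)*(q - 4)*(q + 4)*(q + 2)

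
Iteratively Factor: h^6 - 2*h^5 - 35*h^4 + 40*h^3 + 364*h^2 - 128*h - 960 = (h + 2)*(h^5 - 4*h^4 - 27*h^3 + 94*h^2 + 176*h - 480) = (h - 5)*(h + 2)*(h^4 + h^3 - 22*h^2 - 16*h + 96) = (h - 5)*(h - 4)*(h + 2)*(h^3 + 5*h^2 - 2*h - 24) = (h - 5)*(h - 4)*(h + 2)*(h + 4)*(h^2 + h - 6) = (h - 5)*(h - 4)*(h - 2)*(h + 2)*(h + 4)*(h + 3)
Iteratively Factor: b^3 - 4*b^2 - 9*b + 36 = (b + 3)*(b^2 - 7*b + 12) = (b - 3)*(b + 3)*(b - 4)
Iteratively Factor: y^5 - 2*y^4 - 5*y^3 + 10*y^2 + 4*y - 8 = (y + 2)*(y^4 - 4*y^3 + 3*y^2 + 4*y - 4) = (y - 2)*(y + 2)*(y^3 - 2*y^2 - y + 2) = (y - 2)*(y + 1)*(y + 2)*(y^2 - 3*y + 2) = (y - 2)*(y - 1)*(y + 1)*(y + 2)*(y - 2)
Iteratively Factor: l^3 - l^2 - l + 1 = (l + 1)*(l^2 - 2*l + 1) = (l - 1)*(l + 1)*(l - 1)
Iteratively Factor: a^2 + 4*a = (a)*(a + 4)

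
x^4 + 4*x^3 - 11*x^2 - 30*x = x*(x - 3)*(x + 2)*(x + 5)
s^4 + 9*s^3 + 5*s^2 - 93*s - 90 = (s - 3)*(s + 1)*(s + 5)*(s + 6)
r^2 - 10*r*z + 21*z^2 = (r - 7*z)*(r - 3*z)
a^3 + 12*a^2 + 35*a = a*(a + 5)*(a + 7)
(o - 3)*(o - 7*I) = o^2 - 3*o - 7*I*o + 21*I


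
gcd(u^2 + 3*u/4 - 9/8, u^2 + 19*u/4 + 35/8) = 1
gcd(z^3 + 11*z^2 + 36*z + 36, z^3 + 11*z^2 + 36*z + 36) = z^3 + 11*z^2 + 36*z + 36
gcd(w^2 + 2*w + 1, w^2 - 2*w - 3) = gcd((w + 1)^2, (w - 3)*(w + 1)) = w + 1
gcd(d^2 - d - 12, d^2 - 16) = d - 4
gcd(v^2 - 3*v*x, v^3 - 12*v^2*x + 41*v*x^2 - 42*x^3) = -v + 3*x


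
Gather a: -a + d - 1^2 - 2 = -a + d - 3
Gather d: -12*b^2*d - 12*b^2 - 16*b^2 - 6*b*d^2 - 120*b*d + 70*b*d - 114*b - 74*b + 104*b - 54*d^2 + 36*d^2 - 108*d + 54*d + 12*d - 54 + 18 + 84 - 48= -28*b^2 - 84*b + d^2*(-6*b - 18) + d*(-12*b^2 - 50*b - 42)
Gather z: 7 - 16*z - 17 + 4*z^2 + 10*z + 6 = 4*z^2 - 6*z - 4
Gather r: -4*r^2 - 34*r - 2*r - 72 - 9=-4*r^2 - 36*r - 81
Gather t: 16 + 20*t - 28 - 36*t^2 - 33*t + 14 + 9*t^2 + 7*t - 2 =-27*t^2 - 6*t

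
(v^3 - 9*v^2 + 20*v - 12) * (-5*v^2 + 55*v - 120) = -5*v^5 + 100*v^4 - 715*v^3 + 2240*v^2 - 3060*v + 1440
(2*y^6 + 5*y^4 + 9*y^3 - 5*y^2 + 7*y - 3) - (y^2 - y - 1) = 2*y^6 + 5*y^4 + 9*y^3 - 6*y^2 + 8*y - 2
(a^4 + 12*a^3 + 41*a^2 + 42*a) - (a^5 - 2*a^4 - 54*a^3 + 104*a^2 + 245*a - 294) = -a^5 + 3*a^4 + 66*a^3 - 63*a^2 - 203*a + 294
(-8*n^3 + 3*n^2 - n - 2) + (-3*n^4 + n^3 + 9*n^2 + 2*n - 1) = -3*n^4 - 7*n^3 + 12*n^2 + n - 3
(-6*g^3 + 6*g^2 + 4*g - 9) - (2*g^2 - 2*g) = -6*g^3 + 4*g^2 + 6*g - 9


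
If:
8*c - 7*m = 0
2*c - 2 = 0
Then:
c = 1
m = 8/7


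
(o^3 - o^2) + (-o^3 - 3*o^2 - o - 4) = -4*o^2 - o - 4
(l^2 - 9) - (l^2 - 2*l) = 2*l - 9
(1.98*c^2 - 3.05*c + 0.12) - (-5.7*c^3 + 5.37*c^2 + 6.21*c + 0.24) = 5.7*c^3 - 3.39*c^2 - 9.26*c - 0.12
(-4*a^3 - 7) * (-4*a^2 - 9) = 16*a^5 + 36*a^3 + 28*a^2 + 63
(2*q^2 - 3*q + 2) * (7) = 14*q^2 - 21*q + 14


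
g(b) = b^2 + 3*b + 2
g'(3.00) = 9.00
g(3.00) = 20.00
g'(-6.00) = -9.00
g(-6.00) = 20.00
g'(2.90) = 8.80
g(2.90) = 19.11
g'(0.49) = 3.98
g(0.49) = 3.71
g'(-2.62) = -2.24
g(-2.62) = 1.00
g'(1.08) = 5.16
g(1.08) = 6.41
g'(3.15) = 9.30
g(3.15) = 21.37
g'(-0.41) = 2.18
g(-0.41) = 0.94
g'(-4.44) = -5.88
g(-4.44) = 8.39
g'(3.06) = 9.12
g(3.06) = 20.54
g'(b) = 2*b + 3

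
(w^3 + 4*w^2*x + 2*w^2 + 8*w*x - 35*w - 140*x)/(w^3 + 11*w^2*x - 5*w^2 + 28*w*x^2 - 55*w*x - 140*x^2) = (w + 7)/(w + 7*x)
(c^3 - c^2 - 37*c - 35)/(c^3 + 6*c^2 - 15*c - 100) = (c^2 - 6*c - 7)/(c^2 + c - 20)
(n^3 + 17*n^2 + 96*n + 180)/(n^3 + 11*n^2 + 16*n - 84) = (n^2 + 11*n + 30)/(n^2 + 5*n - 14)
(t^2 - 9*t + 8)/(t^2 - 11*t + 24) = (t - 1)/(t - 3)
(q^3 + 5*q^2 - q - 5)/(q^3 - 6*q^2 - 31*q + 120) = (q^2 - 1)/(q^2 - 11*q + 24)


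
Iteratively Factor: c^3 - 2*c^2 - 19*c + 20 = (c + 4)*(c^2 - 6*c + 5) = (c - 5)*(c + 4)*(c - 1)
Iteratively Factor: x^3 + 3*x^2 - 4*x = (x)*(x^2 + 3*x - 4) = x*(x - 1)*(x + 4)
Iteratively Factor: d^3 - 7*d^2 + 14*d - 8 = (d - 2)*(d^2 - 5*d + 4) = (d - 2)*(d - 1)*(d - 4)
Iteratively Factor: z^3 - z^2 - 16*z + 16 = (z - 4)*(z^2 + 3*z - 4) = (z - 4)*(z + 4)*(z - 1)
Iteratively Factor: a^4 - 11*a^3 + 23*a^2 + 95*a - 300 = (a + 3)*(a^3 - 14*a^2 + 65*a - 100) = (a - 4)*(a + 3)*(a^2 - 10*a + 25) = (a - 5)*(a - 4)*(a + 3)*(a - 5)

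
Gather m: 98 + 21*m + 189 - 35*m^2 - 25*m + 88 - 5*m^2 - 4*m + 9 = -40*m^2 - 8*m + 384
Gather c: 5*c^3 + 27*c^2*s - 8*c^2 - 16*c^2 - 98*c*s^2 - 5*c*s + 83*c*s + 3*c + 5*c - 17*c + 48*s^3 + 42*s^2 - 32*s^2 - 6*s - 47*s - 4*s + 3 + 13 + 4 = 5*c^3 + c^2*(27*s - 24) + c*(-98*s^2 + 78*s - 9) + 48*s^3 + 10*s^2 - 57*s + 20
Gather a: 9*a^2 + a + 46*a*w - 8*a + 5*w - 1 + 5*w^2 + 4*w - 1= 9*a^2 + a*(46*w - 7) + 5*w^2 + 9*w - 2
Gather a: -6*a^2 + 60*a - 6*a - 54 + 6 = -6*a^2 + 54*a - 48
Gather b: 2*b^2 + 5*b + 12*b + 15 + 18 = 2*b^2 + 17*b + 33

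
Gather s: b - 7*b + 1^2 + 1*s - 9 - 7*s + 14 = -6*b - 6*s + 6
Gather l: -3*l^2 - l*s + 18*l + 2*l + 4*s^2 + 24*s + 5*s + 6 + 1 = -3*l^2 + l*(20 - s) + 4*s^2 + 29*s + 7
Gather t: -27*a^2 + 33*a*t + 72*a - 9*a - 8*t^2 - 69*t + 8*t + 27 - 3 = -27*a^2 + 63*a - 8*t^2 + t*(33*a - 61) + 24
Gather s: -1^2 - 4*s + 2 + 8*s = 4*s + 1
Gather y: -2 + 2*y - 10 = 2*y - 12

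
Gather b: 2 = 2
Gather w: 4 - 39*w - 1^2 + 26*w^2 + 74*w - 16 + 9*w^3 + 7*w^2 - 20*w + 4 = 9*w^3 + 33*w^2 + 15*w - 9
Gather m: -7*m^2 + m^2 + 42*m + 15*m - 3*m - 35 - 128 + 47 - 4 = -6*m^2 + 54*m - 120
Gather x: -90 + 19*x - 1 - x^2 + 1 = -x^2 + 19*x - 90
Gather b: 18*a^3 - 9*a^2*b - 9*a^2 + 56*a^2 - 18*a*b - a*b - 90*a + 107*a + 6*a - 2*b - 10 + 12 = 18*a^3 + 47*a^2 + 23*a + b*(-9*a^2 - 19*a - 2) + 2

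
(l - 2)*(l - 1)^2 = l^3 - 4*l^2 + 5*l - 2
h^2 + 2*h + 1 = (h + 1)^2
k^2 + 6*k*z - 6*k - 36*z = (k - 6)*(k + 6*z)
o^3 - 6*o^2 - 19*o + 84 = (o - 7)*(o - 3)*(o + 4)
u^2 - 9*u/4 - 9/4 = (u - 3)*(u + 3/4)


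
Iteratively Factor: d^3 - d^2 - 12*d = (d)*(d^2 - d - 12) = d*(d - 4)*(d + 3)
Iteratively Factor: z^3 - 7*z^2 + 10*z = (z - 2)*(z^2 - 5*z) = (z - 5)*(z - 2)*(z)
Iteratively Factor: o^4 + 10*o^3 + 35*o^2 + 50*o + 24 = (o + 1)*(o^3 + 9*o^2 + 26*o + 24) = (o + 1)*(o + 3)*(o^2 + 6*o + 8) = (o + 1)*(o + 2)*(o + 3)*(o + 4)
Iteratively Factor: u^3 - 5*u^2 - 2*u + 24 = (u - 3)*(u^2 - 2*u - 8) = (u - 3)*(u + 2)*(u - 4)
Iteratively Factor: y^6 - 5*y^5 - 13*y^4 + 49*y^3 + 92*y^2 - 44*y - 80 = (y - 5)*(y^5 - 13*y^3 - 16*y^2 + 12*y + 16) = (y - 5)*(y + 2)*(y^4 - 2*y^3 - 9*y^2 + 2*y + 8) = (y - 5)*(y + 2)^2*(y^3 - 4*y^2 - y + 4) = (y - 5)*(y - 4)*(y + 2)^2*(y^2 - 1) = (y - 5)*(y - 4)*(y + 1)*(y + 2)^2*(y - 1)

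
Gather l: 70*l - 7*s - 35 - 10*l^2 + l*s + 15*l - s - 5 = -10*l^2 + l*(s + 85) - 8*s - 40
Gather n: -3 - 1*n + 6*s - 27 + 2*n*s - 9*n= n*(2*s - 10) + 6*s - 30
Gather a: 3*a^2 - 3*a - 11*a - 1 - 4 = 3*a^2 - 14*a - 5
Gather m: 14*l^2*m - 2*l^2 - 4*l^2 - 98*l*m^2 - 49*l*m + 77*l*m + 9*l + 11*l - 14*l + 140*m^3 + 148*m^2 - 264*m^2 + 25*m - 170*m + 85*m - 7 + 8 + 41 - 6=-6*l^2 + 6*l + 140*m^3 + m^2*(-98*l - 116) + m*(14*l^2 + 28*l - 60) + 36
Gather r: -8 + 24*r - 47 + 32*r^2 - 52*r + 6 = 32*r^2 - 28*r - 49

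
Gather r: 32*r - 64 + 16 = 32*r - 48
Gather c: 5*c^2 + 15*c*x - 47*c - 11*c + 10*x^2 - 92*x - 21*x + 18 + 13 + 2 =5*c^2 + c*(15*x - 58) + 10*x^2 - 113*x + 33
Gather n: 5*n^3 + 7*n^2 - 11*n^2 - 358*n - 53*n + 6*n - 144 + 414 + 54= 5*n^3 - 4*n^2 - 405*n + 324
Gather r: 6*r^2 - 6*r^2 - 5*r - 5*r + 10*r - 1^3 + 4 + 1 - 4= 0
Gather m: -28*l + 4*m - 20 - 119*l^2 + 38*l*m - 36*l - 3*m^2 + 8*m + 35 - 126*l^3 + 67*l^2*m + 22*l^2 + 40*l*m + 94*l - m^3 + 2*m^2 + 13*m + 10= -126*l^3 - 97*l^2 + 30*l - m^3 - m^2 + m*(67*l^2 + 78*l + 25) + 25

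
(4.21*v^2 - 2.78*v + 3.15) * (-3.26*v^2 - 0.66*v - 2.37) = -13.7246*v^4 + 6.2842*v^3 - 18.4119*v^2 + 4.5096*v - 7.4655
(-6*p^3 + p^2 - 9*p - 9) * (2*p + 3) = -12*p^4 - 16*p^3 - 15*p^2 - 45*p - 27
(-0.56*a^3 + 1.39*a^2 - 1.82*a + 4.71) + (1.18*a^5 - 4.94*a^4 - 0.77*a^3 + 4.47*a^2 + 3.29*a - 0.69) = 1.18*a^5 - 4.94*a^4 - 1.33*a^3 + 5.86*a^2 + 1.47*a + 4.02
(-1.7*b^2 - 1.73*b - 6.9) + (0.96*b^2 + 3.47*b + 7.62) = -0.74*b^2 + 1.74*b + 0.72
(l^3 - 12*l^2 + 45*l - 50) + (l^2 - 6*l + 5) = l^3 - 11*l^2 + 39*l - 45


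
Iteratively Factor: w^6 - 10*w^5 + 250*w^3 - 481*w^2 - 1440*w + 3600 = (w - 3)*(w^5 - 7*w^4 - 21*w^3 + 187*w^2 + 80*w - 1200) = (w - 5)*(w - 3)*(w^4 - 2*w^3 - 31*w^2 + 32*w + 240) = (w - 5)*(w - 3)*(w + 4)*(w^3 - 6*w^2 - 7*w + 60) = (w - 5)^2*(w - 3)*(w + 4)*(w^2 - w - 12) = (w - 5)^2*(w - 3)*(w + 3)*(w + 4)*(w - 4)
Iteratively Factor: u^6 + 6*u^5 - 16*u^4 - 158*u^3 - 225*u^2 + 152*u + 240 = (u + 4)*(u^5 + 2*u^4 - 24*u^3 - 62*u^2 + 23*u + 60) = (u + 4)^2*(u^4 - 2*u^3 - 16*u^2 + 2*u + 15) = (u + 1)*(u + 4)^2*(u^3 - 3*u^2 - 13*u + 15) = (u + 1)*(u + 3)*(u + 4)^2*(u^2 - 6*u + 5) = (u - 5)*(u + 1)*(u + 3)*(u + 4)^2*(u - 1)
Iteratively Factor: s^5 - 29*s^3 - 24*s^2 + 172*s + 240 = (s + 2)*(s^4 - 2*s^3 - 25*s^2 + 26*s + 120) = (s - 5)*(s + 2)*(s^3 + 3*s^2 - 10*s - 24) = (s - 5)*(s - 3)*(s + 2)*(s^2 + 6*s + 8) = (s - 5)*(s - 3)*(s + 2)*(s + 4)*(s + 2)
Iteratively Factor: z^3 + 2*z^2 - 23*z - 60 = (z - 5)*(z^2 + 7*z + 12) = (z - 5)*(z + 4)*(z + 3)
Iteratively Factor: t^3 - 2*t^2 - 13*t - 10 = (t + 1)*(t^2 - 3*t - 10) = (t + 1)*(t + 2)*(t - 5)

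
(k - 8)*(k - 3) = k^2 - 11*k + 24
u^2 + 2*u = u*(u + 2)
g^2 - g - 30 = (g - 6)*(g + 5)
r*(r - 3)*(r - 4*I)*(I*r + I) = I*r^4 + 4*r^3 - 2*I*r^3 - 8*r^2 - 3*I*r^2 - 12*r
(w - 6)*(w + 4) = w^2 - 2*w - 24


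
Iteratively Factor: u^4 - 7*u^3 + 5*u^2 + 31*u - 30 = (u - 5)*(u^3 - 2*u^2 - 5*u + 6) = (u - 5)*(u + 2)*(u^2 - 4*u + 3) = (u - 5)*(u - 3)*(u + 2)*(u - 1)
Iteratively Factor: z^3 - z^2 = (z)*(z^2 - z) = z*(z - 1)*(z)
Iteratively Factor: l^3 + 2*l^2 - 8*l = (l + 4)*(l^2 - 2*l) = l*(l + 4)*(l - 2)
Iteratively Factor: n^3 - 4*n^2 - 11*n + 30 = (n + 3)*(n^2 - 7*n + 10) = (n - 2)*(n + 3)*(n - 5)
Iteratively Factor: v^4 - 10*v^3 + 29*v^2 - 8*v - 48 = (v - 3)*(v^3 - 7*v^2 + 8*v + 16) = (v - 4)*(v - 3)*(v^2 - 3*v - 4) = (v - 4)*(v - 3)*(v + 1)*(v - 4)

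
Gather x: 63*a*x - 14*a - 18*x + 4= -14*a + x*(63*a - 18) + 4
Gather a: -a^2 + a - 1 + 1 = -a^2 + a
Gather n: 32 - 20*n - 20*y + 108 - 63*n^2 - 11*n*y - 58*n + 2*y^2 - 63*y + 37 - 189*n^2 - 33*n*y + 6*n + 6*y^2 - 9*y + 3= -252*n^2 + n*(-44*y - 72) + 8*y^2 - 92*y + 180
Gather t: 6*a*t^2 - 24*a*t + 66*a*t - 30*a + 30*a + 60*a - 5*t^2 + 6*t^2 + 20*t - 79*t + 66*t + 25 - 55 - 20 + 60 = 60*a + t^2*(6*a + 1) + t*(42*a + 7) + 10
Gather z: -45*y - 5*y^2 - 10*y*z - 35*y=-5*y^2 - 10*y*z - 80*y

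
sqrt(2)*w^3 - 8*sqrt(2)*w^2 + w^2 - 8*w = w*(w - 8)*(sqrt(2)*w + 1)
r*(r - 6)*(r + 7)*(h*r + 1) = h*r^4 + h*r^3 - 42*h*r^2 + r^3 + r^2 - 42*r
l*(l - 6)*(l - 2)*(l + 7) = l^4 - l^3 - 44*l^2 + 84*l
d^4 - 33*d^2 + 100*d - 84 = (d - 3)*(d - 2)^2*(d + 7)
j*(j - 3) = j^2 - 3*j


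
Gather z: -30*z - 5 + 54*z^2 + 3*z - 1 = 54*z^2 - 27*z - 6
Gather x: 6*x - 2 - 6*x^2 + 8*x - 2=-6*x^2 + 14*x - 4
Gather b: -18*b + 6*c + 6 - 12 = -18*b + 6*c - 6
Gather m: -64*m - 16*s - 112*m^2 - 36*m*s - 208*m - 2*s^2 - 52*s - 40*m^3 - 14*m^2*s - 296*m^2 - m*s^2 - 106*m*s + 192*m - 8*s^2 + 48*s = -40*m^3 + m^2*(-14*s - 408) + m*(-s^2 - 142*s - 80) - 10*s^2 - 20*s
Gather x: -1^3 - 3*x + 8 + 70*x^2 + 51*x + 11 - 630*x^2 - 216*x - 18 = -560*x^2 - 168*x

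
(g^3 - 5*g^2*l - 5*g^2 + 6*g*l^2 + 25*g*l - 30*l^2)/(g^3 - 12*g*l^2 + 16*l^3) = (g^2 - 3*g*l - 5*g + 15*l)/(g^2 + 2*g*l - 8*l^2)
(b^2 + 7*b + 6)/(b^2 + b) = (b + 6)/b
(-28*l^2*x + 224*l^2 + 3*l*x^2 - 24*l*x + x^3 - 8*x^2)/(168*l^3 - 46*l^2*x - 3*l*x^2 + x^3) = (x - 8)/(-6*l + x)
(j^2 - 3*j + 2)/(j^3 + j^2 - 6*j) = (j - 1)/(j*(j + 3))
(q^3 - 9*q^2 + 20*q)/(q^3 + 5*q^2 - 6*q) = (q^2 - 9*q + 20)/(q^2 + 5*q - 6)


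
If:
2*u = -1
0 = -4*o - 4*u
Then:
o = 1/2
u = -1/2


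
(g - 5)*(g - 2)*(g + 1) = g^3 - 6*g^2 + 3*g + 10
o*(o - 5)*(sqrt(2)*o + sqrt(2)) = sqrt(2)*o^3 - 4*sqrt(2)*o^2 - 5*sqrt(2)*o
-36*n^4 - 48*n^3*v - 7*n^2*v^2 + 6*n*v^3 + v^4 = (-3*n + v)*(n + v)*(2*n + v)*(6*n + v)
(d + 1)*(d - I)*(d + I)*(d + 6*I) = d^4 + d^3 + 6*I*d^3 + d^2 + 6*I*d^2 + d + 6*I*d + 6*I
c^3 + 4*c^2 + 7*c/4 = c*(c + 1/2)*(c + 7/2)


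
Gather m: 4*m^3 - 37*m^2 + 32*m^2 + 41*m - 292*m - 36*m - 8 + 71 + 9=4*m^3 - 5*m^2 - 287*m + 72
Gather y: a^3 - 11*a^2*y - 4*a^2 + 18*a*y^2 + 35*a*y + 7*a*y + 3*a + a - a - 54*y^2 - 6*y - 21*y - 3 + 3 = a^3 - 4*a^2 + 3*a + y^2*(18*a - 54) + y*(-11*a^2 + 42*a - 27)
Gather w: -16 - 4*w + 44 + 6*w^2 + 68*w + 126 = 6*w^2 + 64*w + 154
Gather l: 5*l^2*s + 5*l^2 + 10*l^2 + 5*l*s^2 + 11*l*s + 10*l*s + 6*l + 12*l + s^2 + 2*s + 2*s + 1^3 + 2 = l^2*(5*s + 15) + l*(5*s^2 + 21*s + 18) + s^2 + 4*s + 3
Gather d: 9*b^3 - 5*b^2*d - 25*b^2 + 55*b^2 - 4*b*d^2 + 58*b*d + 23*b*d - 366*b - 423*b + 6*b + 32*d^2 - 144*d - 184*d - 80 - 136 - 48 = 9*b^3 + 30*b^2 - 783*b + d^2*(32 - 4*b) + d*(-5*b^2 + 81*b - 328) - 264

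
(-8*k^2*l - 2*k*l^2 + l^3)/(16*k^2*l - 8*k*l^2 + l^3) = (-2*k - l)/(4*k - l)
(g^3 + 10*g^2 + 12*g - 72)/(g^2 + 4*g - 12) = g + 6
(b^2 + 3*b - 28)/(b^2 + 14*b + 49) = (b - 4)/(b + 7)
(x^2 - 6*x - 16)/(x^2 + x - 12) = (x^2 - 6*x - 16)/(x^2 + x - 12)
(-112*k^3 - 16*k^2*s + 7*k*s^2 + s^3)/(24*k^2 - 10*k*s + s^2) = (28*k^2 + 11*k*s + s^2)/(-6*k + s)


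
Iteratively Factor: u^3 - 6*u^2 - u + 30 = (u - 5)*(u^2 - u - 6) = (u - 5)*(u - 3)*(u + 2)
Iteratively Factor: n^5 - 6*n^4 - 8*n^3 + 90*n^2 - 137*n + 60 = (n - 3)*(n^4 - 3*n^3 - 17*n^2 + 39*n - 20) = (n - 5)*(n - 3)*(n^3 + 2*n^2 - 7*n + 4) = (n - 5)*(n - 3)*(n - 1)*(n^2 + 3*n - 4) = (n - 5)*(n - 3)*(n - 1)^2*(n + 4)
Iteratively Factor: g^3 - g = (g)*(g^2 - 1) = g*(g + 1)*(g - 1)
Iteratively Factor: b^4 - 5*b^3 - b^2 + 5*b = (b - 5)*(b^3 - b) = (b - 5)*(b + 1)*(b^2 - b) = b*(b - 5)*(b + 1)*(b - 1)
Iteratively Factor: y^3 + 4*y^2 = (y)*(y^2 + 4*y) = y^2*(y + 4)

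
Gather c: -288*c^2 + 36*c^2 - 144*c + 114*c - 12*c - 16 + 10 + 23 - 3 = -252*c^2 - 42*c + 14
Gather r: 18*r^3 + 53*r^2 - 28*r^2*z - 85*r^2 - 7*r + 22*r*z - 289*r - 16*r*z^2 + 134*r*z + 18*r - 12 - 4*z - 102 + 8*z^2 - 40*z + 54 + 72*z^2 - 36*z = 18*r^3 + r^2*(-28*z - 32) + r*(-16*z^2 + 156*z - 278) + 80*z^2 - 80*z - 60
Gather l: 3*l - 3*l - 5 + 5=0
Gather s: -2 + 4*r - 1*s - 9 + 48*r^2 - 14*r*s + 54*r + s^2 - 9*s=48*r^2 + 58*r + s^2 + s*(-14*r - 10) - 11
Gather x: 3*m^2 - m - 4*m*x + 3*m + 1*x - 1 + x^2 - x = 3*m^2 - 4*m*x + 2*m + x^2 - 1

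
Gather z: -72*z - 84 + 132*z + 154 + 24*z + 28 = 84*z + 98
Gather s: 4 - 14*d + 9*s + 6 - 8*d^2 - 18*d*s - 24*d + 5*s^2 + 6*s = -8*d^2 - 38*d + 5*s^2 + s*(15 - 18*d) + 10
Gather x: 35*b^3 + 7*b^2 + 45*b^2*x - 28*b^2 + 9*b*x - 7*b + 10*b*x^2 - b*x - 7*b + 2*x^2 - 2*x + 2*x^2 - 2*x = 35*b^3 - 21*b^2 - 14*b + x^2*(10*b + 4) + x*(45*b^2 + 8*b - 4)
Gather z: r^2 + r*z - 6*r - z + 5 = r^2 - 6*r + z*(r - 1) + 5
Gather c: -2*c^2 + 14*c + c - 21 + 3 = -2*c^2 + 15*c - 18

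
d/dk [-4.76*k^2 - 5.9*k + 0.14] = -9.52*k - 5.9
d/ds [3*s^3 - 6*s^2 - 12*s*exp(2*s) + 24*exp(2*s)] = 9*s^2 - 24*s*exp(2*s) - 12*s + 36*exp(2*s)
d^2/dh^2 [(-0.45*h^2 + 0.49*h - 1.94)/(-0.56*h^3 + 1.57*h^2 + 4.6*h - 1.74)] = (0.28224*h^6 - 0.921984*h^5 + 16.840656*h^4 - 44.86897*h^3 + 11.812128*h^2 + 64.690572*h + 87.581104)/(0.175616*h^9 - 1.477056*h^8 - 0.186647999999999*h^7 + 22.033019*h^6 - 7.645668*h^5 - 113.690262*h^4 - 16.851952*h^3 + 96.195204*h^2 - 41.78088*h + 5.268024)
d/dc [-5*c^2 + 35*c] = 35 - 10*c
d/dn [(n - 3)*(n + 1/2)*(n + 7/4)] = 3*n^2 - 3*n/2 - 47/8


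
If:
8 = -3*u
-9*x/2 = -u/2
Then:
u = -8/3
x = -8/27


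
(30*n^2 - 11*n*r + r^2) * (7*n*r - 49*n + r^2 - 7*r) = 210*n^3*r - 1470*n^3 - 47*n^2*r^2 + 329*n^2*r - 4*n*r^3 + 28*n*r^2 + r^4 - 7*r^3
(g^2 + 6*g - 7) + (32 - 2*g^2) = -g^2 + 6*g + 25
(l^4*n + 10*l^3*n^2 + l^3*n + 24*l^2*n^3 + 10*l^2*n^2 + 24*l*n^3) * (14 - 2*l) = -2*l^5*n - 20*l^4*n^2 + 12*l^4*n - 48*l^3*n^3 + 120*l^3*n^2 + 14*l^3*n + 288*l^2*n^3 + 140*l^2*n^2 + 336*l*n^3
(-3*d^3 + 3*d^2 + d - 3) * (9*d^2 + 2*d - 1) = -27*d^5 + 21*d^4 + 18*d^3 - 28*d^2 - 7*d + 3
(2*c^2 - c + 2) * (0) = 0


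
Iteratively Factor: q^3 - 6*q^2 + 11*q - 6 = (q - 1)*(q^2 - 5*q + 6) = (q - 3)*(q - 1)*(q - 2)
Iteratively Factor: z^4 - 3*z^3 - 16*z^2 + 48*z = (z)*(z^3 - 3*z^2 - 16*z + 48) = z*(z - 4)*(z^2 + z - 12) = z*(z - 4)*(z - 3)*(z + 4)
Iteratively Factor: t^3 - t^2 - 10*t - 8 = (t - 4)*(t^2 + 3*t + 2) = (t - 4)*(t + 1)*(t + 2)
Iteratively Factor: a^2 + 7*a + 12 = (a + 3)*(a + 4)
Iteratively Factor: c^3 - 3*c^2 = (c)*(c^2 - 3*c) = c*(c - 3)*(c)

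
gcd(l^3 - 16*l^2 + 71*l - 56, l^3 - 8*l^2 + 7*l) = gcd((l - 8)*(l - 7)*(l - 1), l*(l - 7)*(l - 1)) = l^2 - 8*l + 7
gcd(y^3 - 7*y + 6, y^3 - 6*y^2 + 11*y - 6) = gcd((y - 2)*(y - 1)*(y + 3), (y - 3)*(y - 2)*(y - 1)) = y^2 - 3*y + 2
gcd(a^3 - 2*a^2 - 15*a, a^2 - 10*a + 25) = a - 5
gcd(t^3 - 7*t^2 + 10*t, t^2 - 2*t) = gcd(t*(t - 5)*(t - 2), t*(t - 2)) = t^2 - 2*t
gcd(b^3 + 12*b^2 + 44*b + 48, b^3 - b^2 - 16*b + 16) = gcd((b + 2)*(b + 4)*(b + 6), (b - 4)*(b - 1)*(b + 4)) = b + 4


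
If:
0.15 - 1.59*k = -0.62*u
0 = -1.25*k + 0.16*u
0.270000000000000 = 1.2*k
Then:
No Solution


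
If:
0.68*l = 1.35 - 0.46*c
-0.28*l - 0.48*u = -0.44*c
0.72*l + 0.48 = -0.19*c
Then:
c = 6.43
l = -2.36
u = 7.27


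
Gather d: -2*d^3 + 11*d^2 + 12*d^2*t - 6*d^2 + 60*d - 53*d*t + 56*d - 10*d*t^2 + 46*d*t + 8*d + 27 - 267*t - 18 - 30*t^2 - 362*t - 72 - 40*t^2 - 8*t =-2*d^3 + d^2*(12*t + 5) + d*(-10*t^2 - 7*t + 124) - 70*t^2 - 637*t - 63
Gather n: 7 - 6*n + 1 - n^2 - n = -n^2 - 7*n + 8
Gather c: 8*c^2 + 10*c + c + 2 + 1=8*c^2 + 11*c + 3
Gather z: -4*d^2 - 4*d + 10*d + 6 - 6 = -4*d^2 + 6*d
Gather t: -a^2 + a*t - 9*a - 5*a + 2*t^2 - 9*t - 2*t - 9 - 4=-a^2 - 14*a + 2*t^2 + t*(a - 11) - 13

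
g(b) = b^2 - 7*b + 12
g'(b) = 2*b - 7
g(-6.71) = 103.99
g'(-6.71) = -20.42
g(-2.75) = 38.81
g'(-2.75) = -12.50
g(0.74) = 7.37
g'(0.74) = -5.52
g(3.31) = -0.21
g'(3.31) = -0.38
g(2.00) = 2.00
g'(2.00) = -3.00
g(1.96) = 2.12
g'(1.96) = -3.08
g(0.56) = 8.39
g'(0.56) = -5.88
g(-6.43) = 98.35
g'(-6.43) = -19.86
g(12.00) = 72.00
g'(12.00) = 17.00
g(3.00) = 0.00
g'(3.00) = -1.00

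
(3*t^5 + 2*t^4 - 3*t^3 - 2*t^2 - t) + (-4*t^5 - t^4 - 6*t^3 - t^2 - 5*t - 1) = -t^5 + t^4 - 9*t^3 - 3*t^2 - 6*t - 1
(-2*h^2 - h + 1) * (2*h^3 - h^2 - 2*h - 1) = -4*h^5 + 7*h^3 + 3*h^2 - h - 1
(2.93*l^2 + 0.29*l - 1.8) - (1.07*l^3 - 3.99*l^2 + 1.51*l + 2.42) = -1.07*l^3 + 6.92*l^2 - 1.22*l - 4.22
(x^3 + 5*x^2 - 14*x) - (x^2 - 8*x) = x^3 + 4*x^2 - 6*x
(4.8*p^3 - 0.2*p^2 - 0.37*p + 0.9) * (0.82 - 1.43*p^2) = -6.864*p^5 + 0.286*p^4 + 4.4651*p^3 - 1.451*p^2 - 0.3034*p + 0.738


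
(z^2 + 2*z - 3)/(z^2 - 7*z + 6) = (z + 3)/(z - 6)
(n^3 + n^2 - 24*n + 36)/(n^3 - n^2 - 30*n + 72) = (n - 2)/(n - 4)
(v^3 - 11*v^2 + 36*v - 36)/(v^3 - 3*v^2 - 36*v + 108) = (v - 2)/(v + 6)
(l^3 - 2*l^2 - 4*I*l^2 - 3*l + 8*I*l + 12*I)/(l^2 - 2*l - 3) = l - 4*I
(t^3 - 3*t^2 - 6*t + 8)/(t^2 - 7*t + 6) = (t^2 - 2*t - 8)/(t - 6)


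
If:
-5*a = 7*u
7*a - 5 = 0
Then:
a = 5/7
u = -25/49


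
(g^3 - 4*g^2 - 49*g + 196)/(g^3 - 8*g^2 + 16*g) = (g^2 - 49)/(g*(g - 4))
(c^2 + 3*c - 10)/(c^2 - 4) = (c + 5)/(c + 2)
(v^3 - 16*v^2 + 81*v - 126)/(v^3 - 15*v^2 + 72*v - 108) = (v - 7)/(v - 6)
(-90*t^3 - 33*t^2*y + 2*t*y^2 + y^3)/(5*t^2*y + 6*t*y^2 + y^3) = (-18*t^2 - 3*t*y + y^2)/(y*(t + y))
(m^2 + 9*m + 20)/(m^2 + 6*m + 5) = (m + 4)/(m + 1)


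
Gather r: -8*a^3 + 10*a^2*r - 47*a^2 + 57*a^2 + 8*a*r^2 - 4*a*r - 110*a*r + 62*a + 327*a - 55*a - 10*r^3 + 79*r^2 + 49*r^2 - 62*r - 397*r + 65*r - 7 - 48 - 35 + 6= -8*a^3 + 10*a^2 + 334*a - 10*r^3 + r^2*(8*a + 128) + r*(10*a^2 - 114*a - 394) - 84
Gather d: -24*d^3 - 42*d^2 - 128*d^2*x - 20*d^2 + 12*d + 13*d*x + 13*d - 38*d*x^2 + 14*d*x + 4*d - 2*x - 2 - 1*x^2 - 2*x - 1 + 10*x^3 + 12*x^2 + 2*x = -24*d^3 + d^2*(-128*x - 62) + d*(-38*x^2 + 27*x + 29) + 10*x^3 + 11*x^2 - 2*x - 3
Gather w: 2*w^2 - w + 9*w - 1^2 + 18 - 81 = 2*w^2 + 8*w - 64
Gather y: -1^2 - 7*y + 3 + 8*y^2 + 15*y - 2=8*y^2 + 8*y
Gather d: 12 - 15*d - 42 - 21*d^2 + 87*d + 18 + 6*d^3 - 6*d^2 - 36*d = 6*d^3 - 27*d^2 + 36*d - 12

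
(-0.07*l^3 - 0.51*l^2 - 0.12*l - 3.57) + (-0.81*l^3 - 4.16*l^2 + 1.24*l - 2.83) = -0.88*l^3 - 4.67*l^2 + 1.12*l - 6.4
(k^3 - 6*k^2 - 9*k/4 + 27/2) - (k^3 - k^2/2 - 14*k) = -11*k^2/2 + 47*k/4 + 27/2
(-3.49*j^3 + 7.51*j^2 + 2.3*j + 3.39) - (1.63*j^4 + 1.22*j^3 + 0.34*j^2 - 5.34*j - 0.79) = -1.63*j^4 - 4.71*j^3 + 7.17*j^2 + 7.64*j + 4.18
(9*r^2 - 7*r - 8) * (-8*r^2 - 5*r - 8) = -72*r^4 + 11*r^3 + 27*r^2 + 96*r + 64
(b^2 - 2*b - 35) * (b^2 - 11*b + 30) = b^4 - 13*b^3 + 17*b^2 + 325*b - 1050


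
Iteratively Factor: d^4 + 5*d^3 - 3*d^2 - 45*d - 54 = (d - 3)*(d^3 + 8*d^2 + 21*d + 18) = (d - 3)*(d + 2)*(d^2 + 6*d + 9) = (d - 3)*(d + 2)*(d + 3)*(d + 3)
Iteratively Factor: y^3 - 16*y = (y - 4)*(y^2 + 4*y) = y*(y - 4)*(y + 4)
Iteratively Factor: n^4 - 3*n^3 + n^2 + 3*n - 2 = (n - 1)*(n^3 - 2*n^2 - n + 2) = (n - 1)^2*(n^2 - n - 2) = (n - 2)*(n - 1)^2*(n + 1)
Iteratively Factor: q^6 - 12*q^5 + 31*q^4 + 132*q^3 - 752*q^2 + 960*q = (q - 3)*(q^5 - 9*q^4 + 4*q^3 + 144*q^2 - 320*q) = q*(q - 3)*(q^4 - 9*q^3 + 4*q^2 + 144*q - 320) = q*(q - 4)*(q - 3)*(q^3 - 5*q^2 - 16*q + 80) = q*(q - 5)*(q - 4)*(q - 3)*(q^2 - 16) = q*(q - 5)*(q - 4)*(q - 3)*(q + 4)*(q - 4)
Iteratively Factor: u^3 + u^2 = (u + 1)*(u^2) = u*(u + 1)*(u)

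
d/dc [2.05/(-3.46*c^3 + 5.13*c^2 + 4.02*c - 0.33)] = (21.279*c^2 - 21.033*c - 8.241)/(3.46*c^3 - 5.13*c^2 - 4.02*c + 0.33)^2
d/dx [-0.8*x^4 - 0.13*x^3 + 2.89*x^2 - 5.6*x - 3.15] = -3.2*x^3 - 0.39*x^2 + 5.78*x - 5.6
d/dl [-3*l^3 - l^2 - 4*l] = -9*l^2 - 2*l - 4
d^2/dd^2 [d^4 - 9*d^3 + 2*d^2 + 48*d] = 12*d^2 - 54*d + 4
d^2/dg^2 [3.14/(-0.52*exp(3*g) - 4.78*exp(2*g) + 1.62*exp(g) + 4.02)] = (-3.14*(1.56*exp(2*g) + 9.56*exp(g) - 1.62)*(3.12*exp(2*g) + 19.12*exp(g) - 3.24)*exp(g) + (14.6952*exp(2*g) + 60.0368*exp(g) - 5.0868)*(0.52*exp(3*g) + 4.78*exp(2*g) - 1.62*exp(g) - 4.02))*exp(g)/(0.52*exp(3*g) + 4.78*exp(2*g) - 1.62*exp(g) - 4.02)^3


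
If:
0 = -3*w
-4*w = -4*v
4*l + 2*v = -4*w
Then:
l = 0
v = 0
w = 0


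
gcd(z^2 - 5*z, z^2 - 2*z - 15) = z - 5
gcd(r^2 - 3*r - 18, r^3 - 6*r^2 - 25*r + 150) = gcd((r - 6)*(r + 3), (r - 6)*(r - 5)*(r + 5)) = r - 6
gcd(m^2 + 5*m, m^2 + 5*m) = m^2 + 5*m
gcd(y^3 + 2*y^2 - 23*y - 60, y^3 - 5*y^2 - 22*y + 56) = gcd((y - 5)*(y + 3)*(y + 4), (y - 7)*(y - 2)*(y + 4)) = y + 4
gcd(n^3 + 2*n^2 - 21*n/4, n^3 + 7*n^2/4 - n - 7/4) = 1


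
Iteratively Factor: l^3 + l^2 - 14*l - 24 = (l - 4)*(l^2 + 5*l + 6) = (l - 4)*(l + 2)*(l + 3)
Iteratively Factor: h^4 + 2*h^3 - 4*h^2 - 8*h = (h - 2)*(h^3 + 4*h^2 + 4*h) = (h - 2)*(h + 2)*(h^2 + 2*h) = (h - 2)*(h + 2)^2*(h)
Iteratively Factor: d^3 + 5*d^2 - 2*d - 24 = (d - 2)*(d^2 + 7*d + 12) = (d - 2)*(d + 4)*(d + 3)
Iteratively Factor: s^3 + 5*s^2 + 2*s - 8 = (s - 1)*(s^2 + 6*s + 8) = (s - 1)*(s + 2)*(s + 4)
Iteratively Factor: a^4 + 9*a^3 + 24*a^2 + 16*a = (a + 4)*(a^3 + 5*a^2 + 4*a) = (a + 4)^2*(a^2 + a) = (a + 1)*(a + 4)^2*(a)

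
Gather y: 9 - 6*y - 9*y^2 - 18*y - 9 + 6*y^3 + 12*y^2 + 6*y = 6*y^3 + 3*y^2 - 18*y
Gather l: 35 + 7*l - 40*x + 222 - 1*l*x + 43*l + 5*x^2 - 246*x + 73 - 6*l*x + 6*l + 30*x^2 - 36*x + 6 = l*(56 - 7*x) + 35*x^2 - 322*x + 336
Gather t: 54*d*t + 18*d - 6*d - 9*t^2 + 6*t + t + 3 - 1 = 12*d - 9*t^2 + t*(54*d + 7) + 2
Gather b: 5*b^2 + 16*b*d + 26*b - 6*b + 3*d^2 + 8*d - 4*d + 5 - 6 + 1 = 5*b^2 + b*(16*d + 20) + 3*d^2 + 4*d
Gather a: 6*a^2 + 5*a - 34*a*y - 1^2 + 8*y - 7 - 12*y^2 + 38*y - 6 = 6*a^2 + a*(5 - 34*y) - 12*y^2 + 46*y - 14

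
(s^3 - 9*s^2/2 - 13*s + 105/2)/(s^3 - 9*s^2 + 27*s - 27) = (2*s^2 - 3*s - 35)/(2*(s^2 - 6*s + 9))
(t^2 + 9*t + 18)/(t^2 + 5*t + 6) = (t + 6)/(t + 2)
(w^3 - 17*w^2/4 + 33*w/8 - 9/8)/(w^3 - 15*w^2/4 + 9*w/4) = (w - 1/2)/w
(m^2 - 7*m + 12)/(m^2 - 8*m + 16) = (m - 3)/(m - 4)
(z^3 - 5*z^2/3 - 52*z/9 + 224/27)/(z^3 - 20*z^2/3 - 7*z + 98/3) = (z^2 - 4*z + 32/9)/(z^2 - 9*z + 14)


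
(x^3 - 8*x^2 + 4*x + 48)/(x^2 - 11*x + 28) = (x^2 - 4*x - 12)/(x - 7)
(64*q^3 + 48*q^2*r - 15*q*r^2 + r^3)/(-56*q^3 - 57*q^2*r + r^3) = (-8*q + r)/(7*q + r)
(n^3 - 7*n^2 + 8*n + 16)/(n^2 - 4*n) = n - 3 - 4/n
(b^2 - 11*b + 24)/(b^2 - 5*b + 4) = (b^2 - 11*b + 24)/(b^2 - 5*b + 4)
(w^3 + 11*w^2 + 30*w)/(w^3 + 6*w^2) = (w + 5)/w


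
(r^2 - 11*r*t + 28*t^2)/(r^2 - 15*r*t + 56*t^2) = (r - 4*t)/(r - 8*t)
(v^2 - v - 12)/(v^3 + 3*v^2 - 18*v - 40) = (v + 3)/(v^2 + 7*v + 10)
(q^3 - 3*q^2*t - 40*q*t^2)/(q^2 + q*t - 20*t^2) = q*(q - 8*t)/(q - 4*t)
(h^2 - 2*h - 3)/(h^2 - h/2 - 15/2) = 2*(h + 1)/(2*h + 5)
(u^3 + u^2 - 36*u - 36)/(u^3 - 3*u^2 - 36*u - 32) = (u^2 - 36)/(u^2 - 4*u - 32)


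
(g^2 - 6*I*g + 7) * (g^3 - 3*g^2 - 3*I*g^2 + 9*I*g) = g^5 - 3*g^4 - 9*I*g^4 - 11*g^3 + 27*I*g^3 + 33*g^2 - 21*I*g^2 + 63*I*g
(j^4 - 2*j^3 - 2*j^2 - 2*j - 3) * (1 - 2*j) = -2*j^5 + 5*j^4 + 2*j^3 + 2*j^2 + 4*j - 3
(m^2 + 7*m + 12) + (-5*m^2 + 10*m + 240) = -4*m^2 + 17*m + 252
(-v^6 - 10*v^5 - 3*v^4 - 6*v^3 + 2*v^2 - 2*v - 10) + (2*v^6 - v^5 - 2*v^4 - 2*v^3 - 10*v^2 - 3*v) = v^6 - 11*v^5 - 5*v^4 - 8*v^3 - 8*v^2 - 5*v - 10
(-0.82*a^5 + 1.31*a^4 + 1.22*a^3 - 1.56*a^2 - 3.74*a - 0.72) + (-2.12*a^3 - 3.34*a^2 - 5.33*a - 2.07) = -0.82*a^5 + 1.31*a^4 - 0.9*a^3 - 4.9*a^2 - 9.07*a - 2.79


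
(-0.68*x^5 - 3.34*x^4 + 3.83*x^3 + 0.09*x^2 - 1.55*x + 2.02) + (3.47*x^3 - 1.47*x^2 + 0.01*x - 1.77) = -0.68*x^5 - 3.34*x^4 + 7.3*x^3 - 1.38*x^2 - 1.54*x + 0.25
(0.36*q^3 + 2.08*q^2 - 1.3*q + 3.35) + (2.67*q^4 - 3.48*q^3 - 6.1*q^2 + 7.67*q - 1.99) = 2.67*q^4 - 3.12*q^3 - 4.02*q^2 + 6.37*q + 1.36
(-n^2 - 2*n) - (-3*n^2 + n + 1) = 2*n^2 - 3*n - 1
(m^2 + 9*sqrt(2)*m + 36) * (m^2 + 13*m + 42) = m^4 + 9*sqrt(2)*m^3 + 13*m^3 + 78*m^2 + 117*sqrt(2)*m^2 + 468*m + 378*sqrt(2)*m + 1512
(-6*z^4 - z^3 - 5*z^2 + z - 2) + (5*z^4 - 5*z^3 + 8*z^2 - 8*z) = -z^4 - 6*z^3 + 3*z^2 - 7*z - 2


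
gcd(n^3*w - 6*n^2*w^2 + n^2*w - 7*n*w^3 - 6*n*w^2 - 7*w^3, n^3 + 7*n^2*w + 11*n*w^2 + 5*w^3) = n + w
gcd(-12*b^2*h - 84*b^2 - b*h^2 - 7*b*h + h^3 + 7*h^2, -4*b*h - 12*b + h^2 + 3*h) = 4*b - h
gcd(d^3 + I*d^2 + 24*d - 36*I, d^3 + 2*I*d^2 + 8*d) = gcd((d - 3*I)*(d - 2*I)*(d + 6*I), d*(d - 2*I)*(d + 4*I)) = d - 2*I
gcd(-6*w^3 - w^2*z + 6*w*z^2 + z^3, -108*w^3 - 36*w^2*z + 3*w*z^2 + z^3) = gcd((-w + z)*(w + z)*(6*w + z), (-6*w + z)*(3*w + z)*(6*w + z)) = 6*w + z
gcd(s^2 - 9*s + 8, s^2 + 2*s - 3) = s - 1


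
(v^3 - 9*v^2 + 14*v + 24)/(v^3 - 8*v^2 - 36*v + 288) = (v^2 - 3*v - 4)/(v^2 - 2*v - 48)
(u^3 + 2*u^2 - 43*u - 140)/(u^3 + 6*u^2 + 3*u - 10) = (u^2 - 3*u - 28)/(u^2 + u - 2)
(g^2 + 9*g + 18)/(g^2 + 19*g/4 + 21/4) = 4*(g + 6)/(4*g + 7)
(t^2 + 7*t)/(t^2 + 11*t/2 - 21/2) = 2*t/(2*t - 3)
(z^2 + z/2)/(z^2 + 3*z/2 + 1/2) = z/(z + 1)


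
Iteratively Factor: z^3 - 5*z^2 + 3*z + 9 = (z - 3)*(z^2 - 2*z - 3) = (z - 3)*(z + 1)*(z - 3)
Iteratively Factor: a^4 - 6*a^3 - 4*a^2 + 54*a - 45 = (a - 5)*(a^3 - a^2 - 9*a + 9) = (a - 5)*(a - 1)*(a^2 - 9) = (a - 5)*(a - 1)*(a + 3)*(a - 3)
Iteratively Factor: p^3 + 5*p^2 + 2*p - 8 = (p + 4)*(p^2 + p - 2) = (p + 2)*(p + 4)*(p - 1)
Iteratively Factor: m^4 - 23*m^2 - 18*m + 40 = (m - 5)*(m^3 + 5*m^2 + 2*m - 8) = (m - 5)*(m + 2)*(m^2 + 3*m - 4) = (m - 5)*(m - 1)*(m + 2)*(m + 4)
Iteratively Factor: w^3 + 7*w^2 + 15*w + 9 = (w + 1)*(w^2 + 6*w + 9) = (w + 1)*(w + 3)*(w + 3)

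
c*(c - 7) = c^2 - 7*c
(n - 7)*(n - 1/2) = n^2 - 15*n/2 + 7/2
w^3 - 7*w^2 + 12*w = w*(w - 4)*(w - 3)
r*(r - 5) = r^2 - 5*r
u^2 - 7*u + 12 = (u - 4)*(u - 3)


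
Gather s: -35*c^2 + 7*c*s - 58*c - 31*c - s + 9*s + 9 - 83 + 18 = -35*c^2 - 89*c + s*(7*c + 8) - 56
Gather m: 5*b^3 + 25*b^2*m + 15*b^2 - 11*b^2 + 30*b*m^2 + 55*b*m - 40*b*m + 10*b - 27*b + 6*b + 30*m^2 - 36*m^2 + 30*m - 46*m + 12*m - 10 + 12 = 5*b^3 + 4*b^2 - 11*b + m^2*(30*b - 6) + m*(25*b^2 + 15*b - 4) + 2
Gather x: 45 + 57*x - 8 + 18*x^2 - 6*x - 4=18*x^2 + 51*x + 33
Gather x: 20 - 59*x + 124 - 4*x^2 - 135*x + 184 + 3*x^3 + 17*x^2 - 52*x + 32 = 3*x^3 + 13*x^2 - 246*x + 360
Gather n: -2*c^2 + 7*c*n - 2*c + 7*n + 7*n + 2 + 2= -2*c^2 - 2*c + n*(7*c + 14) + 4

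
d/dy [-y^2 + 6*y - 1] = 6 - 2*y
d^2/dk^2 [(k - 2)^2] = 2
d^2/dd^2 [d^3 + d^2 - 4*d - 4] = 6*d + 2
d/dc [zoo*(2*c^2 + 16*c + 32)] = zoo*(c + 4)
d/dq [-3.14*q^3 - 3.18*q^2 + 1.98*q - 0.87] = -9.42*q^2 - 6.36*q + 1.98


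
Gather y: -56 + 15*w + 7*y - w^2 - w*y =-w^2 + 15*w + y*(7 - w) - 56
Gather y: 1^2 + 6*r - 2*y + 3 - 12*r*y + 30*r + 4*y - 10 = 36*r + y*(2 - 12*r) - 6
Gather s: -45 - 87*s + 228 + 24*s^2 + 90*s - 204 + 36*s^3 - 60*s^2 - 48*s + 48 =36*s^3 - 36*s^2 - 45*s + 27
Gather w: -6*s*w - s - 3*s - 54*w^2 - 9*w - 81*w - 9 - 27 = -4*s - 54*w^2 + w*(-6*s - 90) - 36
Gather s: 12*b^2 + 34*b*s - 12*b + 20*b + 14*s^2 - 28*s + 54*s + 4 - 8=12*b^2 + 8*b + 14*s^2 + s*(34*b + 26) - 4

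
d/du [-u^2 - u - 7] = -2*u - 1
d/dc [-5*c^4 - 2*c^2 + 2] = -20*c^3 - 4*c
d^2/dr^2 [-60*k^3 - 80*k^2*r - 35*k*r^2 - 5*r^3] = -70*k - 30*r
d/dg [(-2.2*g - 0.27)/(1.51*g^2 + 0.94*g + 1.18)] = (3.322*g^2 + 0.8154*g - 2.3422)/(2.2801*g^4 + 2.8388*g^3 + 4.4472*g^2 + 2.2184*g + 1.3924)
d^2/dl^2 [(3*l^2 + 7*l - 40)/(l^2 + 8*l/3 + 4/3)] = 18*(-3*l^3 - 396*l^2 - 1044*l - 752)/(27*l^6 + 216*l^5 + 684*l^4 + 1088*l^3 + 912*l^2 + 384*l + 64)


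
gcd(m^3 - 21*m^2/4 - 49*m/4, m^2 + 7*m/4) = m^2 + 7*m/4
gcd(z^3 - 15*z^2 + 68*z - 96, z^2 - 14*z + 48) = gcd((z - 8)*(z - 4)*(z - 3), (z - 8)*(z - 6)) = z - 8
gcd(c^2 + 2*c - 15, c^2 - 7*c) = 1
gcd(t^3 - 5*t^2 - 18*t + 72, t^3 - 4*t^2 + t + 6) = t - 3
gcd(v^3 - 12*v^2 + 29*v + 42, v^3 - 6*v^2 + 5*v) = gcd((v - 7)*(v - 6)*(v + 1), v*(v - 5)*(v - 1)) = 1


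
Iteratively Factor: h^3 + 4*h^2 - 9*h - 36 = (h + 3)*(h^2 + h - 12) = (h + 3)*(h + 4)*(h - 3)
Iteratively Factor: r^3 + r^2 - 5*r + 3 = (r + 3)*(r^2 - 2*r + 1) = (r - 1)*(r + 3)*(r - 1)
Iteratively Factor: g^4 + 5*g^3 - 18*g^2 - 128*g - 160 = (g + 4)*(g^3 + g^2 - 22*g - 40) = (g - 5)*(g + 4)*(g^2 + 6*g + 8) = (g - 5)*(g + 2)*(g + 4)*(g + 4)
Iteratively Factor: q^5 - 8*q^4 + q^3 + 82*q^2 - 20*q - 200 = (q - 5)*(q^4 - 3*q^3 - 14*q^2 + 12*q + 40) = (q - 5)^2*(q^3 + 2*q^2 - 4*q - 8) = (q - 5)^2*(q - 2)*(q^2 + 4*q + 4) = (q - 5)^2*(q - 2)*(q + 2)*(q + 2)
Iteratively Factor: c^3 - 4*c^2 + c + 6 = (c + 1)*(c^2 - 5*c + 6) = (c - 2)*(c + 1)*(c - 3)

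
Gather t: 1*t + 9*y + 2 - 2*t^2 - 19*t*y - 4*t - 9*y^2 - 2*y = -2*t^2 + t*(-19*y - 3) - 9*y^2 + 7*y + 2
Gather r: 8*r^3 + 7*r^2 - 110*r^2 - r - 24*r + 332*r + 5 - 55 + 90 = 8*r^3 - 103*r^2 + 307*r + 40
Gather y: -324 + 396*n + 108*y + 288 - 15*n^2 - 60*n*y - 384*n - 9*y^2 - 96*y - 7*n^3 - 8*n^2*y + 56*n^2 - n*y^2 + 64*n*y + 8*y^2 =-7*n^3 + 41*n^2 + 12*n + y^2*(-n - 1) + y*(-8*n^2 + 4*n + 12) - 36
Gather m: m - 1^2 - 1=m - 2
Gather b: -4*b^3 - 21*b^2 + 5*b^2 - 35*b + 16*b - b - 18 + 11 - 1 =-4*b^3 - 16*b^2 - 20*b - 8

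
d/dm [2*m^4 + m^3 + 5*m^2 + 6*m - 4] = 8*m^3 + 3*m^2 + 10*m + 6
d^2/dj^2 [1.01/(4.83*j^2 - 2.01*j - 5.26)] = (47.124378*j^2 - 19.610766*j - 1.01*(9.66*j - 2.01)*(19.32*j - 4.02) - 51.319716)/(-4.83*j^2 + 2.01*j + 5.26)^3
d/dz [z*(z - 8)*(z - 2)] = 3*z^2 - 20*z + 16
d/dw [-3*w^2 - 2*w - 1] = -6*w - 2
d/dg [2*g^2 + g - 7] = 4*g + 1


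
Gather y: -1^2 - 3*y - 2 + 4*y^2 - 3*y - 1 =4*y^2 - 6*y - 4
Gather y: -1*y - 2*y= -3*y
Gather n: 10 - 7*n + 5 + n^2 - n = n^2 - 8*n + 15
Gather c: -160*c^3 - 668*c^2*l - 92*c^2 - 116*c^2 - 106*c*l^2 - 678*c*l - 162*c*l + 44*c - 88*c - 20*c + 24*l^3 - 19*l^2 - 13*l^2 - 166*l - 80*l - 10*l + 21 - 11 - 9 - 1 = -160*c^3 + c^2*(-668*l - 208) + c*(-106*l^2 - 840*l - 64) + 24*l^3 - 32*l^2 - 256*l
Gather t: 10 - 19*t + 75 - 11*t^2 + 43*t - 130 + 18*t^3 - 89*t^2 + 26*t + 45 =18*t^3 - 100*t^2 + 50*t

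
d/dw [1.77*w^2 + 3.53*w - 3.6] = 3.54*w + 3.53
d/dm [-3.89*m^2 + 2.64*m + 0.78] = 2.64 - 7.78*m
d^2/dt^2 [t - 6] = 0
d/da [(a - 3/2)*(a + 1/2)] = 2*a - 1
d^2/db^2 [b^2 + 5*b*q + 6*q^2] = 2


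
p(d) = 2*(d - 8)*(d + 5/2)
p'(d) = 4*d - 11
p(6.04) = -33.48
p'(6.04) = 13.16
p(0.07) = -40.76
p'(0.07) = -10.72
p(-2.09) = -8.27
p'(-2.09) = -19.36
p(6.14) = -32.14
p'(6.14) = 13.56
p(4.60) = -48.28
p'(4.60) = 7.40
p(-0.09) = -38.99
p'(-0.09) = -11.36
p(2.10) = -54.28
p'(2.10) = -2.60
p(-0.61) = -32.55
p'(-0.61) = -13.44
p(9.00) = 23.00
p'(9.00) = 25.00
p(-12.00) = 380.00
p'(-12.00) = -59.00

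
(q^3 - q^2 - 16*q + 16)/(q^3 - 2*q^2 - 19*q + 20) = (q - 4)/(q - 5)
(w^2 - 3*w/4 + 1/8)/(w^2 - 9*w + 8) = (8*w^2 - 6*w + 1)/(8*(w^2 - 9*w + 8))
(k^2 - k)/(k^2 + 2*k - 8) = k*(k - 1)/(k^2 + 2*k - 8)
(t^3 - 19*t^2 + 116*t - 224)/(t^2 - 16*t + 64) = (t^2 - 11*t + 28)/(t - 8)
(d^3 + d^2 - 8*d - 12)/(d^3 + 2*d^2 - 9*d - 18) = (d + 2)/(d + 3)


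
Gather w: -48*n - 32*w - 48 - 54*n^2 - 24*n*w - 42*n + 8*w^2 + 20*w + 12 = -54*n^2 - 90*n + 8*w^2 + w*(-24*n - 12) - 36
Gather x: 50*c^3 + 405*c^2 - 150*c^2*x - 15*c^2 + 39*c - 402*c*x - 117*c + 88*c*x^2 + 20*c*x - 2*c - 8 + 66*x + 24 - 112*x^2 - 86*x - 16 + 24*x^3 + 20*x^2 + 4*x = 50*c^3 + 390*c^2 - 80*c + 24*x^3 + x^2*(88*c - 92) + x*(-150*c^2 - 382*c - 16)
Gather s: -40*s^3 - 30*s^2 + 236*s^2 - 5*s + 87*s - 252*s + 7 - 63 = -40*s^3 + 206*s^2 - 170*s - 56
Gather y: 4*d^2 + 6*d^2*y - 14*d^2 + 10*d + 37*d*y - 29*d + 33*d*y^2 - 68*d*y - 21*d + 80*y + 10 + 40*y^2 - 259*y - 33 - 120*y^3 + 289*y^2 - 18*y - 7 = -10*d^2 - 40*d - 120*y^3 + y^2*(33*d + 329) + y*(6*d^2 - 31*d - 197) - 30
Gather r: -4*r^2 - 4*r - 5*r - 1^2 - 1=-4*r^2 - 9*r - 2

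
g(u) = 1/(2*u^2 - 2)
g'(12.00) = 0.00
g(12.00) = 0.00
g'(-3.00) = 0.05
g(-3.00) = 0.06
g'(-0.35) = 0.45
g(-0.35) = -0.57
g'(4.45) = -0.01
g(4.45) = 0.03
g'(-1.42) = 1.37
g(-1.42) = 0.49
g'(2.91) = -0.05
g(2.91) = 0.07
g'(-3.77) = 0.02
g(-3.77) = 0.04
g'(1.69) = -0.49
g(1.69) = 0.27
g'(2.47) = -0.09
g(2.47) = 0.10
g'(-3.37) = 0.03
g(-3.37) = 0.05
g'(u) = -4*u/(2*u^2 - 2)^2 = -u/(u^2 - 1)^2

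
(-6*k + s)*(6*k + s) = -36*k^2 + s^2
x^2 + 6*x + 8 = (x + 2)*(x + 4)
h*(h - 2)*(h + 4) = h^3 + 2*h^2 - 8*h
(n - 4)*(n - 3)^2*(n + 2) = n^4 - 8*n^3 + 13*n^2 + 30*n - 72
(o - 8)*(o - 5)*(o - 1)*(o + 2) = o^4 - 12*o^3 + 25*o^2 + 66*o - 80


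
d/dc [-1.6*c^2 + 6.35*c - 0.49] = 6.35 - 3.2*c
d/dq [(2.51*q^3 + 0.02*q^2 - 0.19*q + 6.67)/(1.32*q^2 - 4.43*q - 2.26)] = (3.3132*q^4 - 22.2386*q^3 - 16.8556*q^2 - 17.6992*q + 29.9775)/(1.7424*q^4 - 11.6952*q^3 + 13.6585*q^2 + 20.0236*q + 5.1076)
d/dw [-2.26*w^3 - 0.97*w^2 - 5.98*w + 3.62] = -6.78*w^2 - 1.94*w - 5.98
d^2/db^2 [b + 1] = 0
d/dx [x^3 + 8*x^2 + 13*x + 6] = 3*x^2 + 16*x + 13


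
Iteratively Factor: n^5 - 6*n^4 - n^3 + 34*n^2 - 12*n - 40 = (n - 2)*(n^4 - 4*n^3 - 9*n^2 + 16*n + 20) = (n - 5)*(n - 2)*(n^3 + n^2 - 4*n - 4) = (n - 5)*(n - 2)*(n + 1)*(n^2 - 4) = (n - 5)*(n - 2)^2*(n + 1)*(n + 2)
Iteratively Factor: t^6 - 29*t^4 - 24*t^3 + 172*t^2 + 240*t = (t - 3)*(t^5 + 3*t^4 - 20*t^3 - 84*t^2 - 80*t) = (t - 5)*(t - 3)*(t^4 + 8*t^3 + 20*t^2 + 16*t) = (t - 5)*(t - 3)*(t + 2)*(t^3 + 6*t^2 + 8*t) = (t - 5)*(t - 3)*(t + 2)*(t + 4)*(t^2 + 2*t) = t*(t - 5)*(t - 3)*(t + 2)*(t + 4)*(t + 2)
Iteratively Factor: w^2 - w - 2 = (w + 1)*(w - 2)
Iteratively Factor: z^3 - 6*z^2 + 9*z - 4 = (z - 1)*(z^2 - 5*z + 4) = (z - 1)^2*(z - 4)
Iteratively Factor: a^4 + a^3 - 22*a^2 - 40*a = (a + 2)*(a^3 - a^2 - 20*a) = (a + 2)*(a + 4)*(a^2 - 5*a) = a*(a + 2)*(a + 4)*(a - 5)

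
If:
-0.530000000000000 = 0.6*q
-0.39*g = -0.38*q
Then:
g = -0.86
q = -0.88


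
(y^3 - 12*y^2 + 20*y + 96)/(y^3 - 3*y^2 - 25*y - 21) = (-y^3 + 12*y^2 - 20*y - 96)/(-y^3 + 3*y^2 + 25*y + 21)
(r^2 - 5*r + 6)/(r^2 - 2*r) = (r - 3)/r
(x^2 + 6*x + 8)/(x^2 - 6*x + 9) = (x^2 + 6*x + 8)/(x^2 - 6*x + 9)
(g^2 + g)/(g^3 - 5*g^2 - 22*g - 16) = g/(g^2 - 6*g - 16)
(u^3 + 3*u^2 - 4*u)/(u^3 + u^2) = (u^2 + 3*u - 4)/(u*(u + 1))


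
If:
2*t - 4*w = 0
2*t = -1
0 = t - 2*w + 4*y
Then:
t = -1/2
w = -1/4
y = 0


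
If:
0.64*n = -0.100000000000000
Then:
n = -0.16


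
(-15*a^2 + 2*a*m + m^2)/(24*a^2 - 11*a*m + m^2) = (-5*a - m)/(8*a - m)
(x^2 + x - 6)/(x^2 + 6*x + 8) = (x^2 + x - 6)/(x^2 + 6*x + 8)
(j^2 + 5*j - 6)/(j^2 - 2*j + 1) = (j + 6)/(j - 1)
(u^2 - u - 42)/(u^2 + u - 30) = (u - 7)/(u - 5)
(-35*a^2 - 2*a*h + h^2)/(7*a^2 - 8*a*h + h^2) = (-5*a - h)/(a - h)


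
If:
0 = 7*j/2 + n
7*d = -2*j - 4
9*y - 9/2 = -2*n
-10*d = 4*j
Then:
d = -2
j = 5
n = -35/2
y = 79/18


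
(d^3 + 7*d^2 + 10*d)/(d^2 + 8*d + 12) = d*(d + 5)/(d + 6)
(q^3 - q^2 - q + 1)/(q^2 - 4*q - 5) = (q^2 - 2*q + 1)/(q - 5)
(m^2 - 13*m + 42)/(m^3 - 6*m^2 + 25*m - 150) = (m - 7)/(m^2 + 25)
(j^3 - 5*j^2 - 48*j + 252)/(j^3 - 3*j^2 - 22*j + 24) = (j^2 + j - 42)/(j^2 + 3*j - 4)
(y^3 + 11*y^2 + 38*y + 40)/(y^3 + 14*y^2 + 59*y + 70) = (y + 4)/(y + 7)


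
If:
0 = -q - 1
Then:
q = -1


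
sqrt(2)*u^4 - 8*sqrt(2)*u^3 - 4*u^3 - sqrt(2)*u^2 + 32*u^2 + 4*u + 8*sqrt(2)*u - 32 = (u - 8)*(u - 1)*(u - 2*sqrt(2))*(sqrt(2)*u + sqrt(2))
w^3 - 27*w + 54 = (w - 3)^2*(w + 6)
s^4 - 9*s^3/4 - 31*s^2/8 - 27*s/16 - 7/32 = (s - 7/2)*(s + 1/4)*(s + 1/2)^2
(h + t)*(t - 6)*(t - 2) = h*t^2 - 8*h*t + 12*h + t^3 - 8*t^2 + 12*t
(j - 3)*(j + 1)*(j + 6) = j^3 + 4*j^2 - 15*j - 18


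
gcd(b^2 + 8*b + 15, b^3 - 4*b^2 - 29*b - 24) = b + 3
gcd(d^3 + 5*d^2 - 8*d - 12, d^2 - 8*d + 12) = d - 2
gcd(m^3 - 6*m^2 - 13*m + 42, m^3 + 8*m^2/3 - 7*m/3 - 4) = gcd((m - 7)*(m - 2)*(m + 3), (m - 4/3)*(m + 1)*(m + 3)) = m + 3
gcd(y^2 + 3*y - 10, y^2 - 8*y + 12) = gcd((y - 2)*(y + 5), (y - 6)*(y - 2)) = y - 2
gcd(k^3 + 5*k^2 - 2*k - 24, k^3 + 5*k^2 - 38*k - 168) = k + 4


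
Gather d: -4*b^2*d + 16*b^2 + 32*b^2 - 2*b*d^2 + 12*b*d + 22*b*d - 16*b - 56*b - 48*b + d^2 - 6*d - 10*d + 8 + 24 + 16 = 48*b^2 - 120*b + d^2*(1 - 2*b) + d*(-4*b^2 + 34*b - 16) + 48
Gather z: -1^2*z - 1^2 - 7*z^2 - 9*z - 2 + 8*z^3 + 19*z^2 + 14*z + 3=8*z^3 + 12*z^2 + 4*z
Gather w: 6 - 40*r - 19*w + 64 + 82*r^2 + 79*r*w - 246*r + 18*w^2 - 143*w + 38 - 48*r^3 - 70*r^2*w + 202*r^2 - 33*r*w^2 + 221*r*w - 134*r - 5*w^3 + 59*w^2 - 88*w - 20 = -48*r^3 + 284*r^2 - 420*r - 5*w^3 + w^2*(77 - 33*r) + w*(-70*r^2 + 300*r - 250) + 88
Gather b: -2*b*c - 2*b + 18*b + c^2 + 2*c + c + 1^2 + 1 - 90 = b*(16 - 2*c) + c^2 + 3*c - 88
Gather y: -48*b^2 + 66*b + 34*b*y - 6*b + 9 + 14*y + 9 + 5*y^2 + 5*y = -48*b^2 + 60*b + 5*y^2 + y*(34*b + 19) + 18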